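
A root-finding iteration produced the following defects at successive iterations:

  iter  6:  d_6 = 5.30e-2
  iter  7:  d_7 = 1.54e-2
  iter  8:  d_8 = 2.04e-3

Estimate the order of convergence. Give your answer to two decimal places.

1.64

p ≈ ln(d_8/d_7) / ln(d_7/d_6)
  = ln(2.04e-3/1.54e-2) / ln(1.54e-2/5.30e-2)
  = ln(0.132468) / ln(0.290566)
  = -2.02141 / -1.23592 ≈ 1.63555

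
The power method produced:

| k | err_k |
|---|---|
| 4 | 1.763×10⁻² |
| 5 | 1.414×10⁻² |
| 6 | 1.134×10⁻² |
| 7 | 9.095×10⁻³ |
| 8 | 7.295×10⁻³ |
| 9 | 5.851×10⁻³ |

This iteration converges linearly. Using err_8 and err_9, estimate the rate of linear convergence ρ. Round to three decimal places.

0.802

ρ ≈ err_9/err_8 = 5.851×10⁻³/7.295×10⁻³ = 0.80206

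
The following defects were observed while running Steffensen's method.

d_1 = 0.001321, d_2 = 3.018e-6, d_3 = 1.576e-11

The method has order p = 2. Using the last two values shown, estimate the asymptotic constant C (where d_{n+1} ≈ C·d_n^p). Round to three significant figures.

1.73

C ≈ d_3 / d_2^2
  = 1.576e-11 / (3.018e-6)^2
  = 1.576e-11 / 9.10832e-12 ≈ 1.7303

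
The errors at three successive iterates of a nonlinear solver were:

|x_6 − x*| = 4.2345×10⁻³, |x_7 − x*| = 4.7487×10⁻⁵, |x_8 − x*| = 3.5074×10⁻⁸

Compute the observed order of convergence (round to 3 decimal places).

1.606

p ≈ ln(|x_8 − x*|/|x_7 − x*|) / ln(|x_7 − x*|/|x_6 − x*|)
  = ln(3.5074×10⁻⁸/4.7487×10⁻⁵) / ln(4.7487×10⁻⁵/4.2345×10⁻³)
  = ln(0.000738602) / ln(0.0112143)
  = -7.210751 / -4.490566 ≈ 1.605755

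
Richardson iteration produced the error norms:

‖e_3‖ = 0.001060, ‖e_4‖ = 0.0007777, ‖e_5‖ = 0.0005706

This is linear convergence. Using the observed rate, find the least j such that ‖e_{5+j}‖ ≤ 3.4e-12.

62

Rate ρ ≈ ‖e_5‖/‖e_4‖ = 0.0005706/0.0007777 = 0.7337.
After j more steps, ‖e_{5+j}‖ ≈ 0.0005706·ρ^j; need ρ^j ≤ 3.4e-12/0.0005706 = 5.95864e-09.
j ≥ ln(5.95864e-09)/ln(0.7337) = -18.9384/-0.30966 = 61.159.
So 62 more iterations are needed.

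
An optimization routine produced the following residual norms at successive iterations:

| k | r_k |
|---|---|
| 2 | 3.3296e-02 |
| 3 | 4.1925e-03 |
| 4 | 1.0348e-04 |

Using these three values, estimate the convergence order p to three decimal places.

1.786

p ≈ ln(r_4/r_3) / ln(r_3/r_2)
  = ln(1.0348e-04/4.1925e-03) / ln(4.1925e-03/3.3296e-02)
  = ln(0.0246822) / ln(0.125916)
  = -3.701673 / -2.072140 ≈ 1.786401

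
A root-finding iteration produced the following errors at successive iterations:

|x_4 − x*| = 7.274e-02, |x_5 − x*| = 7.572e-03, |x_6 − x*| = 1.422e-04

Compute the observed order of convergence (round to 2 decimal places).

1.76

p ≈ ln(|x_6 − x*|/|x_5 − x*|) / ln(|x_5 − x*|/|x_4 − x*|)
  = ln(1.422e-04/7.572e-03) / ln(7.572e-03/7.274e-02)
  = ln(0.0187797) / ln(0.104097)
  = -3.97498 / -2.26243 ≈ 1.75695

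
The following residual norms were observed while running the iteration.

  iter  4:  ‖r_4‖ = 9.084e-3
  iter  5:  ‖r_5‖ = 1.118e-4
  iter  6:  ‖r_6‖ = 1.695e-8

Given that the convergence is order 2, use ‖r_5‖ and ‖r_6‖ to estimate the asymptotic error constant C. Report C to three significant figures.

1.36

C ≈ ‖r_6‖ / ‖r_5‖^2
  = 1.695e-8 / (1.118e-4)^2
  = 1.695e-8 / 1.24992e-08 ≈ 1.3561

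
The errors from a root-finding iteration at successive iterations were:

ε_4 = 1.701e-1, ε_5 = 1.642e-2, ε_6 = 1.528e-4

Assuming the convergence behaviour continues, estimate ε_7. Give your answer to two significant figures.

First estimate the order: p ≈ ln(ε_6/ε_5) / ln(ε_5/ε_4) = ln(1.528e-4/1.642e-2)/ln(1.642e-2/1.701e-1) = ln(0.00930572)/ln(0.0965315) ≈ 2.0006.
Then ε_7 ≈ ε_6·(ε_6/ε_5)^p = 1.528e-4·(0.00930572)^2.0006 = 1.528e-4·8.63538e-05 ≈ 1.319e-08.

1.3e-8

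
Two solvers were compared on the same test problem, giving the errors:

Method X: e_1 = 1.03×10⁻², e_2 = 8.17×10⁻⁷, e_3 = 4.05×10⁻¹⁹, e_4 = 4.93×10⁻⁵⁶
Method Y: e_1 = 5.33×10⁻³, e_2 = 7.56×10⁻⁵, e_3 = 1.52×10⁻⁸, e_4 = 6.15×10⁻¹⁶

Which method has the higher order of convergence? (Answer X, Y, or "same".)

X

Method X: p ≈ ln(4.93×10⁻⁵⁶/4.05×10⁻¹⁹)/ln(4.05×10⁻¹⁹/8.17×10⁻⁷) ≈ 3.00.
Method Y: p ≈ ln(6.15×10⁻¹⁶/1.52×10⁻⁸)/ln(1.52×10⁻⁸/7.56×10⁻⁵) ≈ 2.00.
Method X has the higher order (≈3.0 vs ≈2.0).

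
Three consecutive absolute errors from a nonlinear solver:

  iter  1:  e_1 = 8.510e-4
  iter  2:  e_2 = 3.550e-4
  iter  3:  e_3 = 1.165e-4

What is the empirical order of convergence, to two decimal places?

p ≈ ln(e_3/e_2) / ln(e_2/e_1)
  = ln(1.165e-4/3.550e-4) / ln(3.550e-4/8.510e-4)
  = ln(0.328169) / ln(0.417156)
  = -1.11423 / -0.87430 ≈ 1.27443

1.27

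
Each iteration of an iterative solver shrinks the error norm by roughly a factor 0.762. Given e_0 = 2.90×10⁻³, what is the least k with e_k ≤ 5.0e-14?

92

After k steps, e_k ≈ 2.90×10⁻³·0.762^k.
Need 0.762^k ≤ 5.0e-14/2.90×10⁻³ = 1.72414e-11.
k ≥ ln(1.72414e-11)/ln(0.762) = -24.7837/-0.27181 = 91.180.
Smallest integer k = 92.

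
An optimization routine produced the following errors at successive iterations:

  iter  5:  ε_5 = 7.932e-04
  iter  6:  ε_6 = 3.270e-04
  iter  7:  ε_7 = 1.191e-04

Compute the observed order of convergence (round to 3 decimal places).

1.140

p ≈ ln(ε_7/ε_6) / ln(ε_6/ε_5)
  = ln(1.191e-04/3.270e-04) / ln(3.270e-04/7.932e-04)
  = ln(0.36422) / ln(0.412254)
  = -1.009997 / -0.886116 ≈ 1.139802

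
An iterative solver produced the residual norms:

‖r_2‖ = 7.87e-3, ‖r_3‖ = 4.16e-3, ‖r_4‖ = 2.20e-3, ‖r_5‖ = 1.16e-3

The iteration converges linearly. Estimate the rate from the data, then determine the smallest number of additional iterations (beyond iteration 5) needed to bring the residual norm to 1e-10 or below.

Rate ρ ≈ ‖r_5‖/‖r_4‖ = 1.16e-3/2.20e-3 = 0.5273.
After j more steps, ‖r_{5+j}‖ ≈ 1.16e-3·ρ^j; need ρ^j ≤ 1e-10/1.16e-3 = 8.62069e-08.
j ≥ ln(8.62069e-08)/ln(0.5273) = -16.2665/-0.63999 = 25.417.
So 26 more iterations are needed.

26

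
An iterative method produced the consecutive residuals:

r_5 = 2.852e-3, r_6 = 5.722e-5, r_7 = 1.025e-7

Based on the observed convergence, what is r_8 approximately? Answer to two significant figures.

3.7e-12

First estimate the order: p ≈ ln(r_7/r_6) / ln(r_6/r_5) = ln(1.025e-7/5.722e-5)/ln(5.722e-5/2.852e-3) = ln(0.00179133)/ln(0.0200631) ≈ 1.6181.
Then r_8 ≈ r_7·(r_7/r_6)^p = 1.025e-7·(0.00179133)^1.6181 = 1.025e-7·3.59222e-05 ≈ 3.682e-12.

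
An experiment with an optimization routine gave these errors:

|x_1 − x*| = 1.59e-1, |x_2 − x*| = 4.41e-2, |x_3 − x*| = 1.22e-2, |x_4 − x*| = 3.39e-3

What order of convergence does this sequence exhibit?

Consecutive ratios: |x_4 − x*|/|x_3 − x*| = 3.39e-3/1.22e-2 = 0.277869, |x_3 − x*|/|x_2 − x*| = 1.22e-2/4.41e-2 = 0.276644.
p ≈ ln(0.277869)/ln(0.276644) = -1.2806/-1.2850 ≈ 1.00.
So the convergence is linear (order 1).

1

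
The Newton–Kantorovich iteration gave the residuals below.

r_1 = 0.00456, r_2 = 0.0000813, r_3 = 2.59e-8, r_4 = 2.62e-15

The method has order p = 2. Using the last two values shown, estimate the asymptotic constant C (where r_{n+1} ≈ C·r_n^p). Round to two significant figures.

3.9

C ≈ r_4 / r_3^2
  = 2.62e-15 / (2.59e-8)^2
  = 2.62e-15 / 6.7081e-16 ≈ 3.9057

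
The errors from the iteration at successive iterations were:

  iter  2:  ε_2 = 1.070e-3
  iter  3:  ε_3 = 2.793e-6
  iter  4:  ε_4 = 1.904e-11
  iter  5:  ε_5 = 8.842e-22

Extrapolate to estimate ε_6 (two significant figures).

1.9e-42

First estimate the order: p ≈ ln(ε_5/ε_4) / ln(ε_4/ε_3) = ln(8.842e-22/1.904e-11)/ln(1.904e-11/2.793e-6) = ln(4.64391e-11)/ln(6.81704e-06) ≈ 2.0001.
Then ε_6 ≈ ε_5·(ε_5/ε_4)^p = 8.842e-22·(4.64391e-11)^2.0001 = 8.842e-22·2.15146e-21 ≈ 1.902e-42.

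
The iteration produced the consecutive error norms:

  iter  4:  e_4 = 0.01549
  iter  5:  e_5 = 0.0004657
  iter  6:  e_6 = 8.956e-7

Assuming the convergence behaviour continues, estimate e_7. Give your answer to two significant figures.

First estimate the order: p ≈ ln(e_6/e_5) / ln(e_5/e_4) = ln(8.956e-7/0.0004657)/ln(0.0004657/0.01549) = ln(0.00192313)/ln(0.0300646) ≈ 1.7846.
Then e_7 ≈ e_6·(e_6/e_5)^p = 8.956e-7·(0.00192313)^1.7846 = 8.956e-7·1.42247e-05 ≈ 1.274e-11.

1.3e-11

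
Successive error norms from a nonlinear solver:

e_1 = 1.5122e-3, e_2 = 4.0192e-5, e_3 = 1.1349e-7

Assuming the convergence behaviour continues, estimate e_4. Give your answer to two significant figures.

8.5e-12

First estimate the order: p ≈ ln(e_3/e_2) / ln(e_2/e_1) = ln(1.1349e-7/4.0192e-5)/ln(4.0192e-5/1.5122e-3) = ln(0.0028237)/ln(0.0265785) ≈ 1.6180.
Then e_4 ≈ e_3·(e_3/e_2)^p = 1.1349e-7·(0.0028237)^1.6180 = 1.1349e-7·7.50627e-05 ≈ 8.519e-12.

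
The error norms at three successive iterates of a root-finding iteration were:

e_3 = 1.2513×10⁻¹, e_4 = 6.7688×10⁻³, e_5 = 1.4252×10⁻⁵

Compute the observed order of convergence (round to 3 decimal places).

p ≈ ln(e_5/e_4) / ln(e_4/e_3)
  = ln(1.4252×10⁻⁵/6.7688×10⁻³) / ln(6.7688×10⁻³/1.2513×10⁻¹)
  = ln(0.00210554) / ln(0.0540941)
  = -6.163183 / -2.917030 ≈ 2.112828

2.113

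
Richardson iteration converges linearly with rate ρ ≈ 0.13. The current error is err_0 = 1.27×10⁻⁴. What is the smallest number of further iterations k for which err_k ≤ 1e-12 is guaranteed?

10

After k steps, err_k ≈ 1.27×10⁻⁴·0.13^k.
Need 0.13^k ≤ 1e-12/1.27×10⁻⁴ = 7.87402e-09.
k ≥ ln(7.87402e-09)/ln(0.13) = -18.6597/-2.04022 = 9.146.
Smallest integer k = 10.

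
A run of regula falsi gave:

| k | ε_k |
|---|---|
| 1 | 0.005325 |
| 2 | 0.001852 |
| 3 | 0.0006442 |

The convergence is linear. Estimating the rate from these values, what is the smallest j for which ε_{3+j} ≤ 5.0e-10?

Rate ρ ≈ ε_3/ε_2 = 0.0006442/0.001852 = 0.3478.
After j more steps, ε_{3+j} ≈ 0.0006442·ρ^j; need ρ^j ≤ 5.0e-10/0.0006442 = 7.76156e-07.
j ≥ ln(7.76156e-07)/ln(0.3478) = -14.0689/-1.05613 = 13.321.
So 14 more iterations are needed.

14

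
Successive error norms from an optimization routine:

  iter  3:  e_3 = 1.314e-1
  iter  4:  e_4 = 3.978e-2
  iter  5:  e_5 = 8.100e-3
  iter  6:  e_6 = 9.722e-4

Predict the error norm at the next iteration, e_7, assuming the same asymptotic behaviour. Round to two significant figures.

5.8e-5

First estimate the order: p ≈ ln(e_6/e_5) / ln(e_5/e_4) = ln(9.722e-4/8.100e-3)/ln(8.100e-3/3.978e-2) = ln(0.120025)/ln(0.20362) ≈ 1.3321.
Then e_7 ≈ e_6·(e_6/e_5)^p = 9.722e-4·(0.120025)^1.3321 = 9.722e-4·0.0593605 ≈ 5.771e-05.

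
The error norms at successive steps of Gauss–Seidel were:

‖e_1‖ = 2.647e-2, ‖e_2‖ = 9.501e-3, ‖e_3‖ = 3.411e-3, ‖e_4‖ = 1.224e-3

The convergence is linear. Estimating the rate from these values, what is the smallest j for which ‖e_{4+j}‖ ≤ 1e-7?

Rate ρ ≈ ‖e_4‖/‖e_3‖ = 1.224e-3/3.411e-3 = 0.3588.
After j more steps, ‖e_{4+j}‖ ≈ 1.224e-3·ρ^j; need ρ^j ≤ 1e-7/1.224e-3 = 8.16993e-05.
j ≥ ln(8.16993e-05)/ln(0.3588) = -9.4125/-1.02499 = 9.183.
So 10 more iterations are needed.

10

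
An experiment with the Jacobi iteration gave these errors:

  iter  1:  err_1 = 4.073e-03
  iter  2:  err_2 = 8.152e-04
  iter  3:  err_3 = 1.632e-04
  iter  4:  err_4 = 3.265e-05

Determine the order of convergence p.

Consecutive ratios: err_4/err_3 = 3.265e-05/1.632e-04 = 0.200061, err_3/err_2 = 1.632e-04/8.152e-04 = 0.200196.
p ≈ ln(0.200061)/ln(0.200196) = -1.6091/-1.6085 ≈ 1.00.
So the convergence is linear (order 1).

1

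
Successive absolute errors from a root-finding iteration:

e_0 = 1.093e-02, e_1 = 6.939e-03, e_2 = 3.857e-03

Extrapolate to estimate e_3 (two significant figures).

1.8e-3

First estimate the order: p ≈ ln(e_2/e_1) / ln(e_1/e_0) = ln(3.857e-03/6.939e-03)/ln(6.939e-03/1.093e-02) = ln(0.555844)/ln(0.634858) ≈ 1.2925.
Then e_3 ≈ e_2·(e_2/e_1)^p = 3.857e-03·(0.555844)^1.2925 = 3.857e-03·0.468114 ≈ 0.001806.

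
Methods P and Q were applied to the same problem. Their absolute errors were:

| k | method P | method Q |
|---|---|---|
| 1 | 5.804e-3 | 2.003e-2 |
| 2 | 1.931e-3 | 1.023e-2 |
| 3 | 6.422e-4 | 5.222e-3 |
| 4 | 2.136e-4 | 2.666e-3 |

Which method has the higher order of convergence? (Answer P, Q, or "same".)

same

Method P: p ≈ ln(2.136e-4/6.422e-4)/ln(6.422e-4/1.931e-3) ≈ 1.00.
Method Q: p ≈ ln(2.666e-3/5.222e-3)/ln(5.222e-3/1.023e-2) ≈ 1.00.
Both orders ≈ 1.0 — effectively the same.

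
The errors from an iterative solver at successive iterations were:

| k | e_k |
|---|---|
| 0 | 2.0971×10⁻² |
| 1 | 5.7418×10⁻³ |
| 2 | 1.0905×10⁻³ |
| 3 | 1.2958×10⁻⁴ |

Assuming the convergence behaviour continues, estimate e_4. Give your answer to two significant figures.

First estimate the order: p ≈ ln(e_3/e_2) / ln(e_2/e_1) = ln(1.2958×10⁻⁴/1.0905×10⁻³)/ln(1.0905×10⁻³/5.7418×10⁻³) = ln(0.118826)/ln(0.189923) ≈ 1.2823.
Then e_4 ≈ e_3·(e_3/e_2)^p = 1.2958×10⁻⁴·(0.118826)^1.2823 = 1.2958×10⁻⁴·0.0651267 ≈ 8.439e-06.

8.4e-6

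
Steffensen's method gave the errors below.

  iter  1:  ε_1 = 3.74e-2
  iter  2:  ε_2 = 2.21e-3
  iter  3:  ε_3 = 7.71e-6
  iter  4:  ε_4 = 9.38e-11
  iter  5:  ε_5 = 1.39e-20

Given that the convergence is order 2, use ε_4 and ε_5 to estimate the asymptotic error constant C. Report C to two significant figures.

C ≈ ε_5 / ε_4^2
  = 1.39e-20 / (9.38e-11)^2
  = 1.39e-20 / 8.79844e-21 ≈ 1.5798

1.6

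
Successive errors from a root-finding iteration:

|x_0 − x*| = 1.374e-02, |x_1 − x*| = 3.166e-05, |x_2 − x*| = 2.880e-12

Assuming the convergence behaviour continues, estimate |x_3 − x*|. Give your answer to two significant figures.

4.6e-31

First estimate the order: p ≈ ln(|x_2 − x*|/|x_1 − x*|) / ln(|x_1 − x*|/|x_0 − x*|) = ln(2.880e-12/3.166e-05)/ln(3.166e-05/1.374e-02) = ln(9.09665e-08)/ln(0.00230422) ≈ 2.6696.
Then |x_3 − x*| ≈ |x_2 − x*|·(|x_2 − x*|/|x_1 − x*|)^p = 2.880e-12·(9.09665e-08)^2.6696 = 2.880e-12·1.59599e-19 ≈ 4.596e-31.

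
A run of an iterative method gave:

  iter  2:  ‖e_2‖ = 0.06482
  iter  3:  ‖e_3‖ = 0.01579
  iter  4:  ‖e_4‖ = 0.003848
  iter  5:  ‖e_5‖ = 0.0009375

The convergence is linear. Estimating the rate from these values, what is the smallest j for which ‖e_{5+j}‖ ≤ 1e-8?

9

Rate ρ ≈ ‖e_5‖/‖e_4‖ = 0.0009375/0.003848 = 0.2436.
After j more steps, ‖e_{5+j}‖ ≈ 0.0009375·ρ^j; need ρ^j ≤ 1e-8/0.0009375 = 1.06667e-05.
j ≥ ln(1.06667e-05)/ln(0.2436) = -11.4484/-1.41223 = 8.107.
So 9 more iterations are needed.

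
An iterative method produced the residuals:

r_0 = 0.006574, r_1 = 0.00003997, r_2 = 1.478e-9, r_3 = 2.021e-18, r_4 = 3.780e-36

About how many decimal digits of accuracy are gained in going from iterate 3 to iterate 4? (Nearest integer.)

18

Digits gained ≈ log₁₀(r_3/r_4) = log₁₀(2.021e-18/3.780e-36) = log₁₀(5.34656e+17) ≈ 17.728.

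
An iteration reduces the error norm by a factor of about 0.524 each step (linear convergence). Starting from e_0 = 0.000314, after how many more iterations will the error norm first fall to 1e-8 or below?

After k steps, e_k ≈ 0.000314·0.524^k.
Need 0.524^k ≤ 1e-8/0.000314 = 3.18471e-05.
k ≥ ln(3.18471e-05)/ln(0.524) = -10.3546/-0.64626 = 16.022.
Smallest integer k = 17.

17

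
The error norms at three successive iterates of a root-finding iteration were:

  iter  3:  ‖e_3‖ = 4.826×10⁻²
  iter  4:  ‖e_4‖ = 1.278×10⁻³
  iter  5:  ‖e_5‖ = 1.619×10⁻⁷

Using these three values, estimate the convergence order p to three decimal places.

p ≈ ln(‖e_5‖/‖e_4‖) / ln(‖e_4‖/‖e_3‖)
  = ln(1.619×10⁻⁷/1.278×10⁻³) / ln(1.278×10⁻³/4.826×10⁻²)
  = ln(0.000126682) / ln(0.0264816)
  = -8.973831 / -3.631305 ≈ 2.471241

2.471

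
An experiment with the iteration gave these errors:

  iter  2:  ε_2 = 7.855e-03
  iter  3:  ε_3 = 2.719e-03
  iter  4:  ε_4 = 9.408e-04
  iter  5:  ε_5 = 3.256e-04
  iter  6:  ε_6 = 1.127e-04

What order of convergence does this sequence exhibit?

Consecutive ratios: ε_6/ε_5 = 1.127e-04/3.256e-04 = 0.34613, ε_5/ε_4 = 3.256e-04/9.408e-04 = 0.346088.
p ≈ ln(0.34613)/ln(0.346088) = -1.0609/-1.0611 ≈ 1.00.
So the convergence is linear (order 1).

1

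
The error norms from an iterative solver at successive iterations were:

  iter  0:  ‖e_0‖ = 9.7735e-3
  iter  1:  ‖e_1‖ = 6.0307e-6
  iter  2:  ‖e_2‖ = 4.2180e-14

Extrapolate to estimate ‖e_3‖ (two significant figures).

8.0e-35

First estimate the order: p ≈ ln(‖e_2‖/‖e_1‖) / ln(‖e_1‖/‖e_0‖) = ln(4.2180e-14/6.0307e-6)/ln(6.0307e-6/9.7735e-3) = ln(6.99421e-09)/ln(0.000617046) ≈ 2.5408.
Then ‖e_3‖ ≈ ‖e_2‖·(‖e_2‖/‖e_1‖)^p = 4.2180e-14·(6.99421e-09)^2.5408 = 4.2180e-14·1.90157e-21 ≈ 8.021e-35.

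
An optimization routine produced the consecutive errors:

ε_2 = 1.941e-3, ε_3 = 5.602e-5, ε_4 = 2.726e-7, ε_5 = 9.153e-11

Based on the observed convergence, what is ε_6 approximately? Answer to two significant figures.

5.5e-16

First estimate the order: p ≈ ln(ε_5/ε_4) / ln(ε_4/ε_3) = ln(9.153e-11/2.726e-7)/ln(2.726e-7/5.602e-5) = ln(0.000335767)/ln(0.00486612) ≈ 1.5020.
Then ε_6 ≈ ε_5·(ε_5/ε_4)^p = 9.153e-11·(0.000335767)^1.5020 = 9.153e-11·6.05493e-06 ≈ 5.542e-16.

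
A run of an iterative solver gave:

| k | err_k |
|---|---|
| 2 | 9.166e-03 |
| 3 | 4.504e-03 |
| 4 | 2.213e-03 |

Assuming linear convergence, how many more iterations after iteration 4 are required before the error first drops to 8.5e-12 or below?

28

Rate ρ ≈ err_4/err_3 = 2.213e-03/4.504e-03 = 0.4913.
After j more steps, err_{4+j} ≈ 2.213e-03·ρ^j; need ρ^j ≤ 8.5e-12/2.213e-03 = 3.84094e-09.
j ≥ ln(3.84094e-09)/ln(0.4913) = -19.3775/-0.71070 = 27.265.
So 28 more iterations are needed.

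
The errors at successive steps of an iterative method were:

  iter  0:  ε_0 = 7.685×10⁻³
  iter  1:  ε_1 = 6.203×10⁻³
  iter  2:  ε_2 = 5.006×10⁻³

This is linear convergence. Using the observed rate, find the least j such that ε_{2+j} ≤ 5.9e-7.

Rate ρ ≈ ε_2/ε_1 = 5.006×10⁻³/6.203×10⁻³ = 0.8070.
After j more steps, ε_{2+j} ≈ 5.006×10⁻³·ρ^j; need ρ^j ≤ 5.9e-7/5.006×10⁻³ = 0.000117859.
j ≥ ln(0.000117859)/ln(0.8070) = -9.0460/-0.21443 = 42.186.
So 43 more iterations are needed.

43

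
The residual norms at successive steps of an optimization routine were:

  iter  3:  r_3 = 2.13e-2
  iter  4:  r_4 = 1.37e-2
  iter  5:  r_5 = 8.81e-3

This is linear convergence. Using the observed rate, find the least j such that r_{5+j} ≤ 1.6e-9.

36

Rate ρ ≈ r_5/r_4 = 8.81e-3/1.37e-2 = 0.6431.
After j more steps, r_{5+j} ≈ 8.81e-3·ρ^j; need ρ^j ≤ 1.6e-9/8.81e-3 = 1.81612e-07.
j ≥ ln(1.81612e-07)/ln(0.6431) = -15.5214/-0.44146 = 35.159.
So 36 more iterations are needed.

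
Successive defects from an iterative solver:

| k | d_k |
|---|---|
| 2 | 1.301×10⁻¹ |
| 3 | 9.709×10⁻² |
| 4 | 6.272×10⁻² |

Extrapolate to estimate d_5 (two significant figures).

3.3e-2

First estimate the order: p ≈ ln(d_4/d_3) / ln(d_3/d_2) = ln(6.272×10⁻²/9.709×10⁻²)/ln(9.709×10⁻²/1.301×10⁻¹) = ln(0.645999)/ln(0.746272) ≈ 1.4930.
Then d_5 ≈ d_4·(d_4/d_3)^p = 6.272×10⁻²·(0.645999)^1.4930 = 6.272×10⁻²·0.520806 ≈ 0.03266.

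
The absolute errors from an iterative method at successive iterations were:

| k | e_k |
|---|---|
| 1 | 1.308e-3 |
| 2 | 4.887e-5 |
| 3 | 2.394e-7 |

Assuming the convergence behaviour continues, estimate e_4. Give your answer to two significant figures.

First estimate the order: p ≈ ln(e_3/e_2) / ln(e_2/e_1) = ln(2.394e-7/4.887e-5)/ln(4.887e-5/1.308e-3) = ln(0.00489871)/ln(0.0373624) ≈ 1.6181.
Then e_4 ≈ e_3·(e_3/e_2)^p = 2.394e-7·(0.00489871)^1.6181 = 2.394e-7·0.000182945 ≈ 4.38e-11.

4.4e-11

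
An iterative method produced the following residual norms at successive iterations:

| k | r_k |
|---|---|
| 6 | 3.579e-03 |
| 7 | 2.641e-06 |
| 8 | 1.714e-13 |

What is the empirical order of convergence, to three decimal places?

p ≈ ln(r_8/r_7) / ln(r_7/r_6)
  = ln(1.714e-13/2.641e-06) / ln(2.641e-06/3.579e-03)
  = ln(6.48997e-08) / ln(0.000737916)
  = -16.550423 / -7.211681 ≈ 2.294947

2.295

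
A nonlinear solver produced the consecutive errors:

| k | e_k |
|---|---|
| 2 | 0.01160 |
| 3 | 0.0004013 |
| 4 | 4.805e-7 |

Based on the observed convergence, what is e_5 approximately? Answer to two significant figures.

First estimate the order: p ≈ ln(e_4/e_3) / ln(e_3/e_2) = ln(4.805e-7/0.0004013)/ln(0.0004013/0.01160) = ln(0.00119736)/ln(0.0345948) ≈ 1.9999.
Then e_5 ≈ e_4·(e_4/e_3)^p = 4.805e-7·(0.00119736)^1.9999 = 4.805e-7·1.43464e-06 ≈ 6.893e-13.

6.9e-13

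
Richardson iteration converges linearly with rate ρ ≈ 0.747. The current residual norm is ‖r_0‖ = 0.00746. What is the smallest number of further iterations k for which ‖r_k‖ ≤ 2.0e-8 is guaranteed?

44

After k steps, ‖r_k‖ ≈ 0.00746·0.747^k.
Need 0.747^k ≤ 2.0e-8/0.00746 = 2.68097e-06.
k ≥ ln(2.68097e-06)/ln(0.747) = -12.8293/-0.29169 = 43.983.
Smallest integer k = 44.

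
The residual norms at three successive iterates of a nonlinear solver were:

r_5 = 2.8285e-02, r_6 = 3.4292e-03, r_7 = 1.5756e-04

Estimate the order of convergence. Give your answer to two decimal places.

p ≈ ln(r_7/r_6) / ln(r_6/r_5)
  = ln(1.5756e-04/3.4292e-03) / ln(3.4292e-03/2.8285e-02)
  = ln(0.0459466) / ln(0.121237)
  = -3.08028 / -2.11001 ≈ 1.45984

1.46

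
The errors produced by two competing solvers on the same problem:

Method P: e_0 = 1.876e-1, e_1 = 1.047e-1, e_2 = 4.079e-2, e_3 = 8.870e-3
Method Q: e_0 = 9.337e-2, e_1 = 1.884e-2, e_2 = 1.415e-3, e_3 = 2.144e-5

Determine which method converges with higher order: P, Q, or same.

Method P: p ≈ ln(8.870e-3/4.079e-2)/ln(4.079e-2/1.047e-1) ≈ 1.62.
Method Q: p ≈ ln(2.144e-5/1.415e-3)/ln(1.415e-3/1.884e-2) ≈ 1.62.
Both orders ≈ 1.6 — effectively the same.

same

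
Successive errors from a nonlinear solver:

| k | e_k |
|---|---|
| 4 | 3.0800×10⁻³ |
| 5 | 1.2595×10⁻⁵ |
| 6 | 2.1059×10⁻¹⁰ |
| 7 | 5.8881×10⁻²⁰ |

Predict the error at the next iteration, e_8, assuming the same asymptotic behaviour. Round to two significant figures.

First estimate the order: p ≈ ln(e_7/e_6) / ln(e_6/e_5) = ln(5.8881×10⁻²⁰/2.1059×10⁻¹⁰)/ln(2.1059×10⁻¹⁰/1.2595×10⁻⁵) = ln(2.796e-10)/ln(1.67201e-05) ≈ 2.0000.
Then e_8 ≈ e_7·(e_7/e_6)^p = 5.8881×10⁻²⁰·(2.796e-10)^2.0000 = 5.8881×10⁻²⁰·7.81762e-20 ≈ 4.603e-39.

4.6e-39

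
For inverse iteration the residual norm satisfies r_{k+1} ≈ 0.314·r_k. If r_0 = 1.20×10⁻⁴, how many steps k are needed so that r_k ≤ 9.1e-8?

After k steps, r_k ≈ 1.20×10⁻⁴·0.314^k.
Need 0.314^k ≤ 9.1e-8/1.20×10⁻⁴ = 0.000758333.
k ≥ ln(0.000758333)/ln(0.314) = -7.1844/-1.15836 = 6.202.
Smallest integer k = 7.

7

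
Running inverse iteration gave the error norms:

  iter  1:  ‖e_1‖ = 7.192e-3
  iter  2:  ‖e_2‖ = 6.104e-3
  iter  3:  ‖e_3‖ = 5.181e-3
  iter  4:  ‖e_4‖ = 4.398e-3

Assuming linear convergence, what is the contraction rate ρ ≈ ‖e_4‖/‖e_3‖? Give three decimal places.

0.849

ρ ≈ ‖e_4‖/‖e_3‖ = 4.398e-3/5.181e-3 = 0.84887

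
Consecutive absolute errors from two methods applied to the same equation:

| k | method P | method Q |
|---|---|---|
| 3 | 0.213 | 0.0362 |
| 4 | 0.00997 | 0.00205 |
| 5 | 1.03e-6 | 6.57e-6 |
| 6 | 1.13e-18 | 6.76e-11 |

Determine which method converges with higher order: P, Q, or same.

P

Method P: p ≈ ln(1.13e-18/1.03e-6)/ln(1.03e-6/0.00997) ≈ 3.00.
Method Q: p ≈ ln(6.76e-11/6.57e-6)/ln(6.57e-6/0.00205) ≈ 2.00.
Method P has the higher order (≈3.0 vs ≈2.0).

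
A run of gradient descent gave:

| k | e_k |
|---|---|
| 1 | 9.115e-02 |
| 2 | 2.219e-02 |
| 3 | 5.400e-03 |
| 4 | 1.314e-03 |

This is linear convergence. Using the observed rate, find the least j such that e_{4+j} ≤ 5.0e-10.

Rate ρ ≈ e_4/e_3 = 1.314e-03/5.400e-03 = 0.2433.
After j more steps, e_{4+j} ≈ 1.314e-03·ρ^j; need ρ^j ≤ 5.0e-10/1.314e-03 = 3.80518e-07.
j ≥ ln(3.80518e-07)/ln(0.2433) = -14.7817/-1.41346 = 10.458.
So 11 more iterations are needed.

11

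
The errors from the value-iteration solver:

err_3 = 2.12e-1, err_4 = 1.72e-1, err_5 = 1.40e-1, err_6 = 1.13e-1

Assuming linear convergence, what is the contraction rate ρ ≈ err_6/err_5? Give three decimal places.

ρ ≈ err_6/err_5 = 1.13e-1/1.40e-1 = 0.80714

0.807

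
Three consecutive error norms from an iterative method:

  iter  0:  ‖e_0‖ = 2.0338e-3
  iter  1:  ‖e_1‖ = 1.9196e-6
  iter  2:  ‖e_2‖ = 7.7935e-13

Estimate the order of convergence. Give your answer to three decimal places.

2.113

p ≈ ln(‖e_2‖/‖e_1‖) / ln(‖e_1‖/‖e_0‖)
  = ln(7.7935e-13/1.9196e-6) / ln(1.9196e-6/2.0338e-3)
  = ln(4.05996e-07) / ln(0.000943849)
  = -14.716923 / -6.965544 ≈ 2.112817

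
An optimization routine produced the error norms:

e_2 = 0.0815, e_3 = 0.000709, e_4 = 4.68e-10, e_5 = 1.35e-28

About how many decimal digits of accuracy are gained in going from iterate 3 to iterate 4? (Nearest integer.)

Digits gained ≈ log₁₀(e_3/e_4) = log₁₀(0.000709/4.68e-10) = log₁₀(1.51496e+06) ≈ 6.180.

6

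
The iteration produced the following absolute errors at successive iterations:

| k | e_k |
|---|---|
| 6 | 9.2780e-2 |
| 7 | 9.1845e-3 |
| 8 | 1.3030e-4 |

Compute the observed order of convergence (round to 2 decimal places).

1.84

p ≈ ln(e_8/e_7) / ln(e_7/e_6)
  = ln(1.3030e-4/9.1845e-3) / ln(9.1845e-3/9.2780e-2)
  = ln(0.0141869) / ln(0.0989922)
  = -4.25544 / -2.31271 ≈ 1.84002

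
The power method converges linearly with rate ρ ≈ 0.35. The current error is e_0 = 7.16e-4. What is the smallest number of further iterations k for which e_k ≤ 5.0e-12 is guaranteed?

After k steps, e_k ≈ 7.16e-4·0.35^k.
Need 0.35^k ≤ 5.0e-12/7.16e-4 = 6.98324e-09.
k ≥ ln(6.98324e-09)/ln(0.35) = -18.7798/-1.04982 = 17.889.
Smallest integer k = 18.

18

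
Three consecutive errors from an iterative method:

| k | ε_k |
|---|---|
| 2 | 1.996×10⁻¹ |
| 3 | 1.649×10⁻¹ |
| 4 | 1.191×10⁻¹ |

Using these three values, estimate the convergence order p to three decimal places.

p ≈ ln(ε_4/ε_3) / ln(ε_3/ε_2)
  = ln(1.191×10⁻¹/1.649×10⁻¹) / ln(1.649×10⁻¹/1.996×10⁻¹)
  = ln(0.722256) / ln(0.826152)
  = -0.325376 / -0.190977 ≈ 1.703744

1.704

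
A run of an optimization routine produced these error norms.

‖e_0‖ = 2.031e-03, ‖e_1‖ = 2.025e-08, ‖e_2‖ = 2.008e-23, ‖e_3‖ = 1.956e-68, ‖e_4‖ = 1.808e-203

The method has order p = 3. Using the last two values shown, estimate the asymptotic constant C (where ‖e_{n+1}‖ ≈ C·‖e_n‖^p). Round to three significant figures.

C ≈ ‖e_4‖ / ‖e_3‖^3
  = 1.808e-203 / (1.956e-68)^3
  = 1.808e-203 / 7.48353e-204 ≈ 2.416

2.42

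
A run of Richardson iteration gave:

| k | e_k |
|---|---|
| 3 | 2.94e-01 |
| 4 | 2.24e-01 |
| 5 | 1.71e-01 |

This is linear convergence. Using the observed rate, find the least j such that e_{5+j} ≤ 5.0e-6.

Rate ρ ≈ e_5/e_4 = 1.71e-01/2.24e-01 = 0.7634.
After j more steps, e_{5+j} ≈ 1.71e-01·ρ^j; need ρ^j ≤ 5.0e-6/1.71e-01 = 2.92398e-05.
j ≥ ln(2.92398e-05)/ln(0.7634) = -10.4400/-0.26997 = 38.671.
So 39 more iterations are needed.

39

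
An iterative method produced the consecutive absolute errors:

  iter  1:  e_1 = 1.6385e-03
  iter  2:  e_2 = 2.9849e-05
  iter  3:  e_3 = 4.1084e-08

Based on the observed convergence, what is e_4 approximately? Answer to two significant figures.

First estimate the order: p ≈ ln(e_3/e_2) / ln(e_2/e_1) = ln(4.1084e-08/2.9849e-05)/ln(2.9849e-05/1.6385e-03) = ln(0.00137639)/ln(0.0182173) ≈ 1.6449.
Then e_4 ≈ e_3·(e_3/e_2)^p = 4.1084e-08·(0.00137639)^1.6449 = 4.1084e-08·1.96569e-05 ≈ 8.076e-13.

8.1e-13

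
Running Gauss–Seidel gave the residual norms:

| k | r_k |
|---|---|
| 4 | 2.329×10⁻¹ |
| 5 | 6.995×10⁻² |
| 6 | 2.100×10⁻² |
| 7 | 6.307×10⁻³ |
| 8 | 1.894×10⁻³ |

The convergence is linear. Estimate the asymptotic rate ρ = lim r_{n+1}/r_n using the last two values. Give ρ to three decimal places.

0.300

ρ ≈ r_8/r_7 = 1.894×10⁻³/6.307×10⁻³ = 0.30030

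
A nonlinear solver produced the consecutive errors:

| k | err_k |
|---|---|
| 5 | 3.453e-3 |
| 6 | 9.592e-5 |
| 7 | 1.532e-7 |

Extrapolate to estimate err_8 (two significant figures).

1.4e-12

First estimate the order: p ≈ ln(err_7/err_6) / ln(err_6/err_5) = ln(1.532e-7/9.592e-5)/ln(9.592e-5/3.453e-3) = ln(0.00159716)/ln(0.0277787) ≈ 1.7970.
Then err_8 ≈ err_7·(err_7/err_6)^p = 1.532e-7·(0.00159716)^1.7970 = 1.532e-7·9.42795e-06 ≈ 1.444e-12.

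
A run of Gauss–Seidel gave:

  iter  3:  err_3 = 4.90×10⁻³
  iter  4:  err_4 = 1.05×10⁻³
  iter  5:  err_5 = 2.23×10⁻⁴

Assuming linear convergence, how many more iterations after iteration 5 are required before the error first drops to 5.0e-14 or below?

Rate ρ ≈ err_5/err_4 = 2.23×10⁻⁴/1.05×10⁻³ = 0.2124.
After j more steps, err_{5+j} ≈ 2.23×10⁻⁴·ρ^j; need ρ^j ≤ 5.0e-14/2.23×10⁻⁴ = 2.24215e-10.
j ≥ ln(2.24215e-10)/ln(0.2124) = -22.2184/-1.54928 = 14.341.
So 15 more iterations are needed.

15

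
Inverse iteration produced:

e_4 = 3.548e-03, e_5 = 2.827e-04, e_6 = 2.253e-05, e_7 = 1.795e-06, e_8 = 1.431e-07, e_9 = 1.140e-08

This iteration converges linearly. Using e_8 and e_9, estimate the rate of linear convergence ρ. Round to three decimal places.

0.080

ρ ≈ e_9/e_8 = 1.140e-08/1.431e-07 = 0.07966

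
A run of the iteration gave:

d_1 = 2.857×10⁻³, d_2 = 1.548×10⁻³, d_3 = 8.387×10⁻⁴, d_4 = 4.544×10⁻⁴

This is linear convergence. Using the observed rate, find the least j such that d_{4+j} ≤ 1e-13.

Rate ρ ≈ d_4/d_3 = 4.544×10⁻⁴/8.387×10⁻⁴ = 0.5418.
After j more steps, d_{4+j} ≈ 4.544×10⁻⁴·ρ^j; need ρ^j ≤ 1e-13/4.544×10⁻⁴ = 2.2007e-10.
j ≥ ln(2.2007e-10)/ln(0.5418) = -22.2371/-0.61286 = 36.284.
So 37 more iterations are needed.

37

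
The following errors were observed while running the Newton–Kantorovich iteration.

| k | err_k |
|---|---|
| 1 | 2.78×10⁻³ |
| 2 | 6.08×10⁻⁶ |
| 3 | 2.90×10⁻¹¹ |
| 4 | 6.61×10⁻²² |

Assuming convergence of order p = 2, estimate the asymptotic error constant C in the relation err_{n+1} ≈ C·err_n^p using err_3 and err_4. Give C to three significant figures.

C ≈ err_4 / err_3^2
  = 6.61×10⁻²² / (2.90×10⁻¹¹)^2
  = 6.61×10⁻²² / 8.41e-22 ≈ 0.78597

0.786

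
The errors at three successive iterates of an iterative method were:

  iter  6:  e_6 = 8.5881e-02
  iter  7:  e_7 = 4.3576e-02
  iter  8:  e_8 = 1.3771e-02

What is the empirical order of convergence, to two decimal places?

1.70

p ≈ ln(e_8/e_7) / ln(e_7/e_6)
  = ln(1.3771e-02/4.3576e-02) / ln(4.3576e-02/8.5881e-02)
  = ln(0.316023) / ln(0.5074)
  = -1.15194 / -0.67846 ≈ 1.69787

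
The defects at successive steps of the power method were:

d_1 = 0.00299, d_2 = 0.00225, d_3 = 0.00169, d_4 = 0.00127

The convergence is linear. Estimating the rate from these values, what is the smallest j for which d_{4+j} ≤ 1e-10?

Rate ρ ≈ d_4/d_3 = 0.00127/0.00169 = 0.7515.
After j more steps, d_{4+j} ≈ 0.00127·ρ^j; need ρ^j ≤ 1e-10/0.00127 = 7.87402e-08.
j ≥ ln(7.87402e-08)/ln(0.7515) = -16.3571/-0.28568 = 57.257.
So 58 more iterations are needed.

58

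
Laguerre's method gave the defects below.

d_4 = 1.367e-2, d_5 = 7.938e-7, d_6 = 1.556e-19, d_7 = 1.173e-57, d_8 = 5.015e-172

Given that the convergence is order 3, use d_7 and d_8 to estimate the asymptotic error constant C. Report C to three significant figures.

C ≈ d_8 / d_7^3
  = 5.015e-172 / (1.173e-57)^3
  = 5.015e-172 / 1.61396e-171 ≈ 0.31073

0.311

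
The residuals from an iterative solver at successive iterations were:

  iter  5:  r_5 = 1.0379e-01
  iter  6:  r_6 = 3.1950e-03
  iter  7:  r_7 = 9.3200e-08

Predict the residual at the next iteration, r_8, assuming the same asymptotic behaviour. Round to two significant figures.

2.3e-21

First estimate the order: p ≈ ln(r_7/r_6) / ln(r_6/r_5) = ln(9.3200e-08/3.1950e-03)/ln(3.1950e-03/1.0379e-01) = ln(2.91706e-05)/ln(0.0307833) ≈ 3.0000.
Then r_8 ≈ r_7·(r_7/r_6)^p = 9.3200e-08·(2.91706e-05)^3.0000 = 9.3200e-08·2.4822e-14 ≈ 2.313e-21.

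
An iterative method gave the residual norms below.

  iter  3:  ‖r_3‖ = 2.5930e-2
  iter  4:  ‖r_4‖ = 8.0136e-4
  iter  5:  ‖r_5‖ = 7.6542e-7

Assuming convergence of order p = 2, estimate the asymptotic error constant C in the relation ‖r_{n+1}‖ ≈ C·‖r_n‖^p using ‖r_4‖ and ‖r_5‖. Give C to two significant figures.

1.2

C ≈ ‖r_5‖ / ‖r_4‖^2
  = 7.6542e-7 / (8.0136e-4)^2
  = 7.6542e-7 / 6.42178e-07 ≈ 1.1919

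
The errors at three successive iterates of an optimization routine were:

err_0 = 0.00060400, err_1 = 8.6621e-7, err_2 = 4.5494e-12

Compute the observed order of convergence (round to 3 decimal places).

p ≈ ln(err_2/err_1) / ln(err_1/err_0)
  = ln(4.5494e-12/8.6621e-7) / ln(8.6621e-7/0.00060400)
  = ln(5.25208e-06) / ln(0.00143412)
  = -12.156886 / -6.547204 ≈ 1.856806

1.857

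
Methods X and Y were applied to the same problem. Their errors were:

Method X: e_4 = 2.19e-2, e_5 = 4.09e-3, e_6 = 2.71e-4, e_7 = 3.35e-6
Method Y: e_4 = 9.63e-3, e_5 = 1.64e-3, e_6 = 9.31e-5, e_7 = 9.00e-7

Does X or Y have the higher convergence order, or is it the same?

same

Method X: p ≈ ln(3.35e-6/2.71e-4)/ln(2.71e-4/4.09e-3) ≈ 1.62.
Method Y: p ≈ ln(9.00e-7/9.31e-5)/ln(9.31e-5/1.64e-3) ≈ 1.62.
Both orders ≈ 1.6 — effectively the same.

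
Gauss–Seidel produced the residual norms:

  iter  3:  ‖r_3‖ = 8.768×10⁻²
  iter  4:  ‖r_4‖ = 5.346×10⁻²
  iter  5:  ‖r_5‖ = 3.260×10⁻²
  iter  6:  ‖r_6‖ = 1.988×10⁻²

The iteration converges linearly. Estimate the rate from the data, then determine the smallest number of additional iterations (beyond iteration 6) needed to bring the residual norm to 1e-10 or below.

Rate ρ ≈ ‖r_6‖/‖r_5‖ = 1.988×10⁻²/3.260×10⁻² = 0.6098.
After j more steps, ‖r_{6+j}‖ ≈ 1.988×10⁻²·ρ^j; need ρ^j ≤ 1e-10/1.988×10⁻² = 5.03018e-09.
j ≥ ln(5.03018e-09)/ln(0.6098) = -19.1078/-0.49462 = 38.631.
So 39 more iterations are needed.

39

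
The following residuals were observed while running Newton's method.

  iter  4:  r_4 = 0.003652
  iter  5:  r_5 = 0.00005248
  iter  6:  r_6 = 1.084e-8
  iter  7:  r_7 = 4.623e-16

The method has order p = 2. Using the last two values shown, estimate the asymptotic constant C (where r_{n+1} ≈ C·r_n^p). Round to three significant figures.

C ≈ r_7 / r_6^2
  = 4.623e-16 / (1.084e-8)^2
  = 4.623e-16 / 1.17506e-16 ≈ 3.9343

3.93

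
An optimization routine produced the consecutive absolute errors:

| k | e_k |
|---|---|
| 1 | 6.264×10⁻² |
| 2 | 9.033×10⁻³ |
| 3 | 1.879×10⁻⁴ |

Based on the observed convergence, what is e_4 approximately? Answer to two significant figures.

8.1e-8

First estimate the order: p ≈ ln(e_3/e_2) / ln(e_2/e_1) = ln(1.879×10⁻⁴/9.033×10⁻³)/ln(9.033×10⁻³/6.264×10⁻²) = ln(0.0208015)/ln(0.144205) ≈ 1.9998.
Then e_4 ≈ e_3·(e_3/e_2)^p = 1.879×10⁻⁴·(0.0208015)^1.9998 = 1.879×10⁻⁴·0.000433038 ≈ 8.137e-08.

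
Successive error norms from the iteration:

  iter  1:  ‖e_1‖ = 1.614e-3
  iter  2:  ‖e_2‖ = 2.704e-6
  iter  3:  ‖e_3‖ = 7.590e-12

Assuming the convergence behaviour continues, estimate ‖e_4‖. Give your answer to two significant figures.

6.0e-23

First estimate the order: p ≈ ln(‖e_3‖/‖e_2‖) / ln(‖e_2‖/‖e_1‖) = ln(7.590e-12/2.704e-6)/ln(2.704e-6/1.614e-3) = ln(2.80695e-06)/ln(0.00167534) ≈ 2.0000.
Then ‖e_4‖ ≈ ‖e_3‖·(‖e_3‖/‖e_2‖)^p = 7.590e-12·(2.80695e-06)^2.0000 = 7.590e-12·7.87897e-12 ≈ 5.98e-23.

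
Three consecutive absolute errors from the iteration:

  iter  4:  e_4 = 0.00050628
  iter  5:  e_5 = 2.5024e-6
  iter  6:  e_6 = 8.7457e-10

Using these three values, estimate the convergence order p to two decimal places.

p ≈ ln(e_6/e_5) / ln(e_5/e_4)
  = ln(8.7457e-10/2.5024e-6) / ln(2.5024e-6/0.00050628)
  = ln(0.000349492) / ln(0.00494272)
  = -7.95903 / -5.30984 ≈ 1.49892

1.50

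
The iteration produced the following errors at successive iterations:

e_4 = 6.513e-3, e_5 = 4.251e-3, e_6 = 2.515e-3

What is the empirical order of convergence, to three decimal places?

1.230

p ≈ ln(e_6/e_5) / ln(e_5/e_4)
  = ln(2.515e-3/4.251e-3) / ln(4.251e-3/6.513e-3)
  = ln(0.591625) / ln(0.652695)
  = -0.524882 / -0.426645 ≈ 1.230255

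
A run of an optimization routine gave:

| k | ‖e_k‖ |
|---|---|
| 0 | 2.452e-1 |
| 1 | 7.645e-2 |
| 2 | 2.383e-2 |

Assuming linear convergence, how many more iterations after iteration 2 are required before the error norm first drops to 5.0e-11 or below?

18

Rate ρ ≈ ‖e_2‖/‖e_1‖ = 2.383e-2/7.645e-2 = 0.3117.
After j more steps, ‖e_{2+j}‖ ≈ 2.383e-2·ρ^j; need ρ^j ≤ 5.0e-11/2.383e-2 = 2.0982e-09.
j ≥ ln(2.0982e-09)/ln(0.3117) = -19.9822/-1.16571 = 17.142.
So 18 more iterations are needed.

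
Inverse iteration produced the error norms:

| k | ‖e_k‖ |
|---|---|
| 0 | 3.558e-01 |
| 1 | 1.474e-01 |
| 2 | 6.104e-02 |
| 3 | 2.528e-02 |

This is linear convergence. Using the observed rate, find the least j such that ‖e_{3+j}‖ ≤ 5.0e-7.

13

Rate ρ ≈ ‖e_3‖/‖e_2‖ = 2.528e-02/6.104e-02 = 0.4142.
After j more steps, ‖e_{3+j}‖ ≈ 2.528e-02·ρ^j; need ρ^j ≤ 5.0e-7/2.528e-02 = 1.97785e-05.
j ≥ ln(1.97785e-05)/ln(0.4142) = -10.8309/-0.88141 = 12.288.
So 13 more iterations are needed.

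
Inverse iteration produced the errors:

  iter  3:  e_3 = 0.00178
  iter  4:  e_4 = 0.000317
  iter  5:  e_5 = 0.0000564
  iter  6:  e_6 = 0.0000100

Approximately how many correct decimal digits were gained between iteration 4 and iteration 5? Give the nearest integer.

1

Digits gained ≈ log₁₀(e_4/e_5) = log₁₀(0.000317/0.0000564) = log₁₀(5.62057) ≈ 0.750.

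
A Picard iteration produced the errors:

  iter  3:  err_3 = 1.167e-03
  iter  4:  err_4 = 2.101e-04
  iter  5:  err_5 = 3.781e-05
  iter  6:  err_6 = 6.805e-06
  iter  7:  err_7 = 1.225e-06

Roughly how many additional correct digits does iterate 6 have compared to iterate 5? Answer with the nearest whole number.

Digits gained ≈ log₁₀(err_5/err_6) = log₁₀(3.781e-05/6.805e-06) = log₁₀(5.55621) ≈ 0.745.

1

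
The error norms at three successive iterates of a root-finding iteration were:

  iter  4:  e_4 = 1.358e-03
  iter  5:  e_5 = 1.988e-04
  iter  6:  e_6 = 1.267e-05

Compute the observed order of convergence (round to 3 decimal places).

1.433

p ≈ ln(e_6/e_5) / ln(e_5/e_4)
  = ln(1.267e-05/1.988e-04) / ln(1.988e-04/1.358e-03)
  = ln(0.0637324) / ln(0.146392)
  = -2.753062 / -1.921467 ≈ 1.432792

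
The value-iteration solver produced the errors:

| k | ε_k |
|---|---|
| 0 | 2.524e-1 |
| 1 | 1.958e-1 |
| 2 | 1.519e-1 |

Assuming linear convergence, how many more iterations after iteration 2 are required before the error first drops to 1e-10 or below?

Rate ρ ≈ ε_2/ε_1 = 1.519e-1/1.958e-1 = 0.7758.
After j more steps, ε_{2+j} ≈ 1.519e-1·ρ^j; need ρ^j ≤ 1e-10/1.519e-1 = 6.58328e-10.
j ≥ ln(6.58328e-10)/ln(0.7758) = -21.1413/-0.25386 = 83.279.
So 84 more iterations are needed.

84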